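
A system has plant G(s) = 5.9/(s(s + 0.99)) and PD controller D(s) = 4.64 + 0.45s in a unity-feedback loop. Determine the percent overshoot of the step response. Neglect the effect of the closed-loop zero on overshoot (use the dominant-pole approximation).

31.1%

Forward path: (4.64 + 0.45s)·5.9/(s(s+0.99)). The closed-loop characteristic equation is s² + (0.99 + 5.9·0.45)s + 5.9·4.64 = 0.
That is s² + 3.645s + 27.38 = 0, so ω_n = 5.232 rad/s and ζ = 3.645/(2·5.232) = 0.3483.
%OS = 100·exp(−πζ/√(1−ζ²)) = 31.1%.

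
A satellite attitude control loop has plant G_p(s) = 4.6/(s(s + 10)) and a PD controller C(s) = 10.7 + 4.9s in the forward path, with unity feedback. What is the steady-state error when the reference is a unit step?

0

The open loop C(s)G_p(s) has a pole at the origin (type 1), so the static position error constant is infinite and e_ss = 1/(1+∞) = 0.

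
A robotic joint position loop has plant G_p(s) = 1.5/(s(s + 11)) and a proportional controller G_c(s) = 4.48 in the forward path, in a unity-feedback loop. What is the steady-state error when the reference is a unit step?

The open loop G_c(s)G_p(s) has a pole at the origin (type 1), so the static position error constant is infinite and e_ss = 1/(1+∞) = 0.

0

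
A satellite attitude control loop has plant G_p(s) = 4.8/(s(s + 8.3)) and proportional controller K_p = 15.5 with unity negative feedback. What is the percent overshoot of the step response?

17.8%

Closed-loop characteristic equation: s² + 8.3s + 74.4 = 0, so ω_n = 8.626 rad/s and ζ = 8.3/(2·8.626) = 0.4811.
%OS = 100·exp(−πζ/√(1−ζ²)) = 100·exp(−π·0.4811/√0.7685) = 17.8%.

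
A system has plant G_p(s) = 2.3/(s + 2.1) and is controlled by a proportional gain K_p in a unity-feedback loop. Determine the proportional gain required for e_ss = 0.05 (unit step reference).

Steady-state error for a unit step on this type-0 loop is 1/(1 + K_p·G_p(0)).
G_p(0) = 1.095. Require 1/(1 + K_p·1.095) = 0.05, so 1 + 1.095·K_p = 20.
K_p = (20 − 1)/1.095 = 17.3.

K_p = 17.3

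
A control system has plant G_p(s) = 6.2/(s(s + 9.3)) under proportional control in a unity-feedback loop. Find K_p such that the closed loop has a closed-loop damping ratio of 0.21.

K_p = 79.1

Closed-loop characteristic equation: s² + 9.3s + K_p·6.2 = 0.
So ω_n = √(6.2K_p) and 2ζω_n = 9.3, giving ζ = 9.3/(2√(6.2K_p)).
Setting ζ = 0.21: √(6.2K_p) = 9.3/(2·0.21) = 22.14, so K_p = 490.3/6.2 = 79.1.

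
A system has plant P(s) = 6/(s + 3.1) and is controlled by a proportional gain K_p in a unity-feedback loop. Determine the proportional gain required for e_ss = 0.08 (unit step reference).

K_p = 5.94

The loop is type 0, so e_ss(step) = 1/(1 + K_pos) with K_pos = K_p·P(0).
P(0) = 1.935. Require 1/(1 + K_p·1.935) = 0.08, so 1 + 1.935·K_p = 12.5.
K_p = (12.5 − 1)/1.935 = 5.94.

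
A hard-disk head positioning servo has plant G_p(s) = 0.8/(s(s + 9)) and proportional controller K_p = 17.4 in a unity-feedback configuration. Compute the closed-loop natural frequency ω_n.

The closed-loop denominator is s(s+9) + 17.4·0.8 = s² + 9s + 13.92.
Matching s² + 2ζω_n s + ω_n²: ω_n = √13.92 = 3.731 rad/s and 2ζω_n = 9, so ζ = 9/(2·3.731) = 1.21.

ω_n = 3.73 rad/s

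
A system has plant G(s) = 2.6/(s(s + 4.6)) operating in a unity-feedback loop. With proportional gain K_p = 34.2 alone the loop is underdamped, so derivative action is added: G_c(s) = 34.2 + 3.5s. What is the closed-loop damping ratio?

ζ = 0.726

Forward path: (34.2 + 3.5s)·2.6/(s(s+4.6)). The closed-loop characteristic equation is s² + (4.6 + 2.6·3.5)s + 2.6·34.2 = 0.
That is s² + 13.7s + 88.92 = 0, so ω_n = 9.43 rad/s and ζ = 13.7/(2·9.43) = 0.7264.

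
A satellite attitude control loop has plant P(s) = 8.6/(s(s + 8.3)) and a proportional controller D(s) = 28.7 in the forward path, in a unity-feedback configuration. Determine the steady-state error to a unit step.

0

The open loop D(s)P(s) has a pole at the origin (type 1), so the static position error constant is infinite and e_ss = 1/(1+∞) = 0.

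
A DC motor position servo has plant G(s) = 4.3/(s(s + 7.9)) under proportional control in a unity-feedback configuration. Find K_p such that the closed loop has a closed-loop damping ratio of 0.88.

Closed-loop characteristic equation: s² + 7.9s + K_p·4.3 = 0.
So ω_n = √(4.3K_p) and 2ζω_n = 7.9, giving ζ = 7.9/(2√(4.3K_p)).
Setting ζ = 0.88: √(4.3K_p) = 7.9/(2·0.88) = 4.489, so K_p = 20.15/4.3 = 4.69.

K_p = 4.69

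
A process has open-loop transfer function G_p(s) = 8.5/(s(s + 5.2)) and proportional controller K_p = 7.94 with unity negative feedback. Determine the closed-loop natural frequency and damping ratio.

The closed-loop denominator is s(s+5.2) + 7.94·8.5 = s² + 5.2s + 67.49.
So ω_n² = 67.49 ⇒ ω_n = 8.215 rad/s, and ζ = 5.2/(2ω_n) = 0.316.

ω_n = 8.22 rad/s, ζ = 0.316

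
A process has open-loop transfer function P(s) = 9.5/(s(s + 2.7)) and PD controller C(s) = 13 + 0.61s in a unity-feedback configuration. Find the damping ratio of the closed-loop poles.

ζ = 0.382

Forward path: (13 + 0.61s)·9.5/(s(s+2.7)). The closed-loop characteristic equation is s² + (2.7 + 9.5·0.61)s + 9.5·13 = 0.
That is s² + 8.495s + 123.5 = 0, so ω_n = 11.11 rad/s and ζ = 8.495/(2·11.11) = 0.3822.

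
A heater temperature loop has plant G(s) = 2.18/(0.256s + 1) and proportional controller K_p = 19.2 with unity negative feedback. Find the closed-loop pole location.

s = -167.4

Closed loop: T(s) = K_p·G/(1+K_p·G) = 41.86/(0.256s + 1 + 41.86), with pole at s = −(1 + 41.86)/0.256 = −167.4.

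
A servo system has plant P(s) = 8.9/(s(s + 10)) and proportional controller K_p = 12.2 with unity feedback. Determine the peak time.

The closed-loop denominator s² + 10s + 108.6 gives ω_n = √108.6 = 10.42 and ζ = 10/(2ω_n) = 0.4798.
Damped frequency ω_d = ω_n√(1−ζ²) = 9.142 rad/s, so peak time T_p = π/ω_d = 0.344 s.

T_p = 0.344 s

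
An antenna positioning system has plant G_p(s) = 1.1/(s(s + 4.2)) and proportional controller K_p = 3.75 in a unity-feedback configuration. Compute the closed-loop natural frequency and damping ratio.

1 + K_p·G_p(s) = 0 gives s² + 4.2s + 4.125 = 0.
So ω_n² = 4.125 ⇒ ω_n = 2.031 rad/s, and ζ = 4.2/(2ω_n) = 1.03.

ω_n = 2.03 rad/s, ζ = 1.03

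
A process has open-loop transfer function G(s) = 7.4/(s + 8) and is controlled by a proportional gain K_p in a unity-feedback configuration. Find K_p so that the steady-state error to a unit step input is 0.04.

K_p = 25.9

The loop is type 0, so e_ss(step) = 1/(1 + K_pos) with K_pos = K_p·G(0).
G(0) = 0.925. Require 1/(1 + K_p·0.925) = 0.04, so 1 + 0.925·K_p = 25.
K_p = (25 − 1)/0.925 = 25.9.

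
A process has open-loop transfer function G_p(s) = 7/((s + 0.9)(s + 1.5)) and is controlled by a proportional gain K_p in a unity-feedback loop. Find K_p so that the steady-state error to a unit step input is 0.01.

For a type-0 loop with proportional control, e_ss = 1/(1 + K_p·G_p(0)).
G_p(0) = 5.185. Require 1/(1 + K_p·5.185) = 0.01, so 1 + 5.185·K_p = 100.
K_p = (100 − 1)/5.185 = 19.1.

K_p = 19.1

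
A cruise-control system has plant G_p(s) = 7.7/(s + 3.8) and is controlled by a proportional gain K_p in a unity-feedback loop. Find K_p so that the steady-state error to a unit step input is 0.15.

The loop is type 0, so e_ss(step) = 1/(1 + K_pos) with K_pos = K_p·G_p(0).
G_p(0) = 2.026. Require 1/(1 + K_p·2.026) = 0.15, so 1 + 2.026·K_p = 6.667.
K_p = (6.667 − 1)/2.026 = 2.8.

K_p = 2.8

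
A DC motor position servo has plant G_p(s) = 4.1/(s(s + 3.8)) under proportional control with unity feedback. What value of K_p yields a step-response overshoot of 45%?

K_p = 14.5

From %OS = 100·exp(−πζ/√(1−ζ²)) = 45%, ζ = −ln(0.45)/√(π²+ln²(0.45)) = 0.2463.
Characteristic equation s² + 3.8s + 4.1K_p = 0 gives ζ = 3.8/(2√(4.1K_p)).
Setting ζ = 0.2463: √(4.1K_p) = 3.8/(2·0.2463) = 7.713, so K_p = 59.49/4.1 = 14.5.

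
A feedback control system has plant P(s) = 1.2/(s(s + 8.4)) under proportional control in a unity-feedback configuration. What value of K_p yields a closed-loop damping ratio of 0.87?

K_p = 19.4

Closed-loop characteristic equation: s² + 8.4s + K_p·1.2 = 0.
So ω_n = √(1.2K_p) and 2ζω_n = 8.4, giving ζ = 8.4/(2√(1.2K_p)).
Setting ζ = 0.87: √(1.2K_p) = 8.4/(2·0.87) = 4.828, so K_p = 23.31/1.2 = 19.4.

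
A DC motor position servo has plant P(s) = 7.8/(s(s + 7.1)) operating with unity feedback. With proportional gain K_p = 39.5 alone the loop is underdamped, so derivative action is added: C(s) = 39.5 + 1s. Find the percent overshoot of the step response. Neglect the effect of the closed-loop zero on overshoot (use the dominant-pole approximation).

22.9%

Forward path: (39.5 + 1s)·7.8/(s(s+7.1)). The closed-loop characteristic equation is s² + (7.1 + 7.8·1)s + 7.8·39.5 = 0.
That is s² + 14.9s + 308.1 = 0, so ω_n = 17.55 rad/s and ζ = 14.9/(2·17.55) = 0.4244.
%OS = 100·exp(−πζ/√(1−ζ²)) = 22.9%.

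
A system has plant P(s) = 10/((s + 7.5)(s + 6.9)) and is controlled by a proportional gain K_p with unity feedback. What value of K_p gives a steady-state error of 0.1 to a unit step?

Steady-state error for a unit step on this type-0 loop is 1/(1 + K_p·P(0)).
P(0) = 0.1932. Require 1/(1 + K_p·0.1932) = 0.1, so 1 + 0.1932·K_p = 10.
K_p = (10 − 1)/0.1932 = 46.6.

K_p = 46.6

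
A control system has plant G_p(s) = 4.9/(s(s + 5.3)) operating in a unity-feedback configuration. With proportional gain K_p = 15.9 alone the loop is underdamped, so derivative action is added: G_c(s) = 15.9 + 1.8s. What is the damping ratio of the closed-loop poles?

Forward path: (15.9 + 1.8s)·4.9/(s(s+5.3)). The closed-loop characteristic equation is s² + (5.3 + 4.9·1.8)s + 4.9·15.9 = 0.
That is s² + 14.12s + 77.91 = 0, so ω_n = 8.827 rad/s and ζ = 14.12/(2·8.827) = 0.7998.

ζ = 0.8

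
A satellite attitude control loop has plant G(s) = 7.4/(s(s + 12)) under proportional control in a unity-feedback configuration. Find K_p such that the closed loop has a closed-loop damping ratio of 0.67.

K_p = 10.8

Closed-loop characteristic equation: s² + 12s + K_p·7.4 = 0.
So ω_n = √(7.4K_p) and 2ζω_n = 12, giving ζ = 12/(2√(7.4K_p)).
Setting ζ = 0.67: √(7.4K_p) = 12/(2·0.67) = 8.955, so K_p = 80.2/7.4 = 10.8.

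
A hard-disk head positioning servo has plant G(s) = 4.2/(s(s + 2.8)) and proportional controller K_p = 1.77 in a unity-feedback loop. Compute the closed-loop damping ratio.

ζ = 0.513

1 + K_p·G(s) = 0 gives s² + 2.8s + 7.434 = 0.
Matching s² + 2ζω_n s + ω_n²: ω_n = √7.434 = 2.727 rad/s and 2ζω_n = 2.8, so ζ = 2.8/(2·2.727) = 0.513.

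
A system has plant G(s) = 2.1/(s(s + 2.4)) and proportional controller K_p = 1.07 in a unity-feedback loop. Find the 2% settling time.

T_s ≈ 3.33 s

From 1 + K_pG(s) = 0: s² + 2.4s + 2.247 = 0 ⇒ ω_n = 1.499, ζ = 0.8005.
2% settling time T_s ≈ 4/(ζω_n) = 4/1.2 = 3.33 s.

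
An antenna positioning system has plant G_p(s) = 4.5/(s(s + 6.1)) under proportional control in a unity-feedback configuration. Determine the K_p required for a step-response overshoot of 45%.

From %OS = 100·exp(−πζ/√(1−ζ²)) = 45%, ζ = −ln(0.45)/√(π²+ln²(0.45)) = 0.2463.
Characteristic equation s² + 6.1s + 4.5K_p = 0 gives ζ = 6.1/(2√(4.5K_p)).
Setting ζ = 0.2463: √(4.5K_p) = 6.1/(2·0.2463) = 12.38, so K_p = 153.3/4.5 = 34.1.

K_p = 34.1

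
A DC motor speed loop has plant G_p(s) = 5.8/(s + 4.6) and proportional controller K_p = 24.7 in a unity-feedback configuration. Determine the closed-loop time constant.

Closed-loop transfer function: T(s) = K_p·G_p(s)/(1 + K_p·G_p(s)) = 143.3/(s + 4.6 + 143.3) = 143.3/(s + 147.9).
Time constant τ = 1/147.9 = 0.00676 s.

τ = 0.00676 s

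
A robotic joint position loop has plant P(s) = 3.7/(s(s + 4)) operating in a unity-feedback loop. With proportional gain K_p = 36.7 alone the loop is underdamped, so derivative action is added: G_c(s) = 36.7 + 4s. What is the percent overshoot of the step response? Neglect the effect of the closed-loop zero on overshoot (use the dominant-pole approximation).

Forward path: (36.7 + 4s)·3.7/(s(s+4)). The closed-loop characteristic equation is s² + (4 + 3.7·4)s + 3.7·36.7 = 0.
That is s² + 18.8s + 135.8 = 0, so ω_n = 11.65 rad/s and ζ = 18.8/(2·11.65) = 0.8067.
%OS = 100·exp(−πζ/√(1−ζ²)) = 1.37%.

1.37%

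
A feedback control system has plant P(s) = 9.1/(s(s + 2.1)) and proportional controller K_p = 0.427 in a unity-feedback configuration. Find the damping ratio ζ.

With unity feedback the closed-loop characteristic equation is s² + 2.1s + 0.427·9.1 = s² + 2.1s + 3.886 = 0.
So ω_n² = 3.886 ⇒ ω_n = 1.971 rad/s, and ζ = 2.1/(2ω_n) = 0.533.

ζ = 0.533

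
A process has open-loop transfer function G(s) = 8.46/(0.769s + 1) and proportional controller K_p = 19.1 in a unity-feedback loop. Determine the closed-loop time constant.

Closed loop: T(s) = K_p·G/(1+K_p·G) = 161.6/(0.769s + 1 + 161.6), with pole at s = −(1 + 161.6)/0.769 = −211.4.
Closed-loop time constant τ = 1/211.4 = 0.00473 s.

τ = 0.00473 s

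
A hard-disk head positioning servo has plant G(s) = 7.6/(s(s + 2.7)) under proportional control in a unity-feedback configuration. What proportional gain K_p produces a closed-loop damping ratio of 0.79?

K_p = 0.384

Closed-loop characteristic equation: s² + 2.7s + K_p·7.6 = 0.
So ω_n = √(7.6K_p) and 2ζω_n = 2.7, giving ζ = 2.7/(2√(7.6K_p)).
Setting ζ = 0.79: √(7.6K_p) = 2.7/(2·0.79) = 1.709, so K_p = 2.92/7.6 = 0.384.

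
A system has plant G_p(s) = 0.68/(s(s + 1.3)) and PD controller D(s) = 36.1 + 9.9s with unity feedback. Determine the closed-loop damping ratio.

ζ = 0.811

Forward path: (36.1 + 9.9s)·0.68/(s(s+1.3)). The closed-loop characteristic equation is s² + (1.3 + 0.68·9.9)s + 0.68·36.1 = 0.
That is s² + 8.032s + 24.55 = 0, so ω_n = 4.955 rad/s and ζ = 8.032/(2·4.955) = 0.8106.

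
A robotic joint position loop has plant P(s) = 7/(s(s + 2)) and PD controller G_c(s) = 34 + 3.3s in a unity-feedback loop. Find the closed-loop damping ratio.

ζ = 0.813

Forward path: (34 + 3.3s)·7/(s(s+2)). The closed-loop characteristic equation is s² + (2 + 7·3.3)s + 7·34 = 0.
That is s² + 25.1s + 238 = 0, so ω_n = 15.43 rad/s and ζ = 25.1/(2·15.43) = 0.8135.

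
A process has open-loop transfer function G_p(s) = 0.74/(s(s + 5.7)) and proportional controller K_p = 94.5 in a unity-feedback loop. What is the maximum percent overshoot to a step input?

32%

From 1 + K_pG_p(s) = 0: s² + 5.7s + 69.93 = 0 ⇒ ω_n = 8.362, ζ = 0.3408.
%OS = 100·exp(−πζ/√(1−ζ²)) = 100·exp(−π·0.3408/√0.8838) = 32%.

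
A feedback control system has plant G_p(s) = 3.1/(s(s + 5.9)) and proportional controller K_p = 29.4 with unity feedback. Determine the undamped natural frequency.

ω_n = 9.55 rad/s

The closed-loop denominator is s(s+5.9) + 29.4·3.1 = s² + 5.9s + 91.14.
Matching s² + 2ζω_n s + ω_n²: ω_n = √91.14 = 9.547 rad/s and 2ζω_n = 5.9, so ζ = 5.9/(2·9.547) = 0.309.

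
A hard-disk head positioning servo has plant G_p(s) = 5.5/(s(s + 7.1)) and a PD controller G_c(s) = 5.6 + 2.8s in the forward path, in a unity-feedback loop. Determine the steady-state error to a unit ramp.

0.231

The loop has one pole at the origin (type 1). Velocity error constant K_v = lim_{s→0} s·G_c(s)G_p(s) = 5.6·5.5/7.1 = 4.338.
Steady-state error to a unit ramp: e_ss = 1/K_v = 0.231.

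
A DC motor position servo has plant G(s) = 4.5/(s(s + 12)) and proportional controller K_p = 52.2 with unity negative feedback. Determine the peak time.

T_p = 0.223 s

The closed-loop denominator s² + 12s + 234.9 gives ω_n = √234.9 = 15.33 and ζ = 12/(2ω_n) = 0.3915.
Damped frequency ω_d = ω_n√(1−ζ²) = 14.1 rad/s, so peak time T_p = π/ω_d = 0.223 s.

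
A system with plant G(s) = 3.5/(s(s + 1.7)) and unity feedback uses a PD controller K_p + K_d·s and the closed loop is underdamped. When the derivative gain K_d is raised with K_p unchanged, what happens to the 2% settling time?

decrease

Characteristic equation s² + (1.7 + 3.5K_d)s + 3.5K_p = 0: raising K_d increases ζω_n = (1.7+3.5K_d)/2 while the loop stays underdamped, so T_s ≈ 4/(ζω_n) decreases.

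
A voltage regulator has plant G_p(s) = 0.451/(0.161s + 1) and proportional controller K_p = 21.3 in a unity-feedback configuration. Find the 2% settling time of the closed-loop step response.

Closed loop: T(s) = K_p·G_p/(1+K_p·G_p) = 9.606/(0.161s + 1 + 9.606), with pole at s = −(1 + 9.606)/0.161 = −65.88.
τ = 1/65.88 = 0.01518 s, so 2% settling time ≈ 4τ = 0.0607 s.

T_s ≈ 0.0607 s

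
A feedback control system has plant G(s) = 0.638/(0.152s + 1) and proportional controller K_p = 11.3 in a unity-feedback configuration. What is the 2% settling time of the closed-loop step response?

T_s ≈ 0.0741 s

Closed loop: T(s) = K_p·G/(1+K_p·G) = 7.209/(0.152s + 1 + 7.209), with pole at s = −(1 + 7.209)/0.152 = −54.01.
τ = 1/54.01 = 0.01852 s, so 2% settling time ≈ 4τ = 0.0741 s.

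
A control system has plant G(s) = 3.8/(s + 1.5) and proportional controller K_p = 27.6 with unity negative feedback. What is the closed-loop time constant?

Closed-loop transfer function: T(s) = K_p·G(s)/(1 + K_p·G(s)) = 104.9/(s + 1.5 + 104.9) = 104.9/(s + 106.4).
Time constant τ = 1/106.4 = 0.0094 s.

τ = 0.0094 s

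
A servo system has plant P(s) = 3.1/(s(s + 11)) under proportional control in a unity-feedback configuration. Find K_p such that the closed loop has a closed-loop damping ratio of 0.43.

K_p = 52.8

Closed-loop characteristic equation: s² + 11s + K_p·3.1 = 0.
So ω_n = √(3.1K_p) and 2ζω_n = 11, giving ζ = 11/(2√(3.1K_p)).
Setting ζ = 0.43: √(3.1K_p) = 11/(2·0.43) = 12.79, so K_p = 163.6/3.1 = 52.8.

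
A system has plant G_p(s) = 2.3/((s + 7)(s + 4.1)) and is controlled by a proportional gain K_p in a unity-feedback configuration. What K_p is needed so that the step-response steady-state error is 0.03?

Steady-state error for a unit step on this type-0 loop is 1/(1 + K_p·G_p(0)).
G_p(0) = 0.08014. Require 1/(1 + K_p·0.08014) = 0.03, so 1 + 0.08014·K_p = 33.33.
K_p = (33.33 − 1)/0.08014 = 403.

K_p = 403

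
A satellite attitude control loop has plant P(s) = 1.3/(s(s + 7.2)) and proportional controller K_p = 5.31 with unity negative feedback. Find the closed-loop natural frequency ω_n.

1 + K_p·P(s) = 0 gives s² + 7.2s + 6.903 = 0.
Matching s² + 2ζω_n s + ω_n²: ω_n = √6.903 = 2.627 rad/s and 2ζω_n = 7.2, so ζ = 7.2/(2·2.627) = 1.37.

ω_n = 2.63 rad/s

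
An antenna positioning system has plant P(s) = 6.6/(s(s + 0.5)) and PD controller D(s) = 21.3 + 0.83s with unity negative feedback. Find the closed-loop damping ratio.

ζ = 0.252

Forward path: (21.3 + 0.83s)·6.6/(s(s+0.5)). The closed-loop characteristic equation is s² + (0.5 + 6.6·0.83)s + 6.6·21.3 = 0.
That is s² + 5.978s + 140.6 = 0, so ω_n = 11.86 rad/s and ζ = 5.978/(2·11.86) = 0.2521.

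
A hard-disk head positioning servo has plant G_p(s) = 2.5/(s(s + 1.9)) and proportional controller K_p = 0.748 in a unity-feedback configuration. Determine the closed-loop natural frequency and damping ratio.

ω_n = 1.37 rad/s, ζ = 0.695

1 + K_p·G_p(s) = 0 gives s² + 1.9s + 1.87 = 0.
Matching s² + 2ζω_n s + ω_n²: ω_n = √1.87 = 1.367 rad/s and 2ζω_n = 1.9, so ζ = 1.9/(2·1.367) = 0.695.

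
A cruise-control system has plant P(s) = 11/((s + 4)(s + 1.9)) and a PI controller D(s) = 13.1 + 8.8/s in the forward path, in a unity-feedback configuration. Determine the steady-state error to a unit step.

0

The open loop D(s)P(s) has a pole at the origin (type 1), so the static position error constant is infinite and e_ss = 1/(1+∞) = 0.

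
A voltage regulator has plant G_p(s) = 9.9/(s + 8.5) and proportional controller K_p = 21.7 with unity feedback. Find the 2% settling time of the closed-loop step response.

T_s ≈ 0.0179 s

Closed-loop transfer function: T(s) = K_p·G_p(s)/(1 + K_p·G_p(s)) = 214.8/(s + 8.5 + 214.8) = 214.8/(s + 223.3).
Time constant τ = 1/223.3 = 0.004478 s, so the 2% settling time is about 4τ = 0.0179 s.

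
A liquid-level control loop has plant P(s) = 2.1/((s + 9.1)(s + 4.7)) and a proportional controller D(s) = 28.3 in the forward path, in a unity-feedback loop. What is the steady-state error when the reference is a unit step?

0.418

The loop is type 0. Static position error constant K_pos = D(0)·P(0) = 28.3·0.0491 = 1.39.
Steady-state error to a unit step: e_ss = 1/(1+K_pos) = 1/2.39 = 0.418.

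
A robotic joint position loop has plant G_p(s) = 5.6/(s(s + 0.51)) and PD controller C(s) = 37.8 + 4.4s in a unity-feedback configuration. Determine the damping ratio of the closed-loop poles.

ζ = 0.864

Forward path: (37.8 + 4.4s)·5.6/(s(s+0.51)). The closed-loop characteristic equation is s² + (0.51 + 5.6·4.4)s + 5.6·37.8 = 0.
That is s² + 25.15s + 211.7 = 0, so ω_n = 14.55 rad/s and ζ = 25.15/(2·14.55) = 0.8643.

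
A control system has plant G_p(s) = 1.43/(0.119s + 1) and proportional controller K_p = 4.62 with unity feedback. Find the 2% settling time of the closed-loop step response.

Closed loop: T(s) = K_p·G_p/(1+K_p·G_p) = 6.607/(0.119s + 1 + 6.607), with pole at s = −(1 + 6.607)/0.119 = −63.92.
τ = 1/63.92 = 0.01564 s, so 2% settling time ≈ 4τ = 0.0626 s.

T_s ≈ 0.0626 s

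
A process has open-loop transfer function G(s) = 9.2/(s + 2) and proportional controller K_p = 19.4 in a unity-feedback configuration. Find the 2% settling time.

T_s ≈ 0.0222 s

Closed-loop transfer function: T(s) = K_p·G(s)/(1 + K_p·G(s)) = 178.5/(s + 2 + 178.5) = 178.5/(s + 180.5).
Time constant τ = 1/180.5 = 0.005541 s, so the 2% settling time is about 4τ = 0.0222 s.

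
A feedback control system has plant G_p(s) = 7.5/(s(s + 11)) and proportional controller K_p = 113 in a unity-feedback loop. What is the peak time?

T_p = 0.11 s

From 1 + K_pG_p(s) = 0: s² + 11s + 847.5 = 0 ⇒ ω_n = 29.11, ζ = 0.1889.
Damped frequency ω_d = ω_n√(1−ζ²) = 28.59 rad/s, so peak time T_p = π/ω_d = 0.11 s.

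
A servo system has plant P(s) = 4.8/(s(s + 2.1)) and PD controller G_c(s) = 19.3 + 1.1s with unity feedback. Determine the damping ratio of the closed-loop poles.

ζ = 0.383

Forward path: (19.3 + 1.1s)·4.8/(s(s+2.1)). The closed-loop characteristic equation is s² + (2.1 + 4.8·1.1)s + 4.8·19.3 = 0.
That is s² + 7.38s + 92.64 = 0, so ω_n = 9.625 rad/s and ζ = 7.38/(2·9.625) = 0.3834.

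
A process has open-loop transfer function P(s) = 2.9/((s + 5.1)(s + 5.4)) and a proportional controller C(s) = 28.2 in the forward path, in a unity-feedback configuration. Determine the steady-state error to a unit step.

0.252

The loop is type 0. Static position error constant K_pos = C(0)·P(0) = 28.2·0.1053 = 2.969.
Steady-state error to a unit step: e_ss = 1/(1+K_pos) = 1/3.969 = 0.252.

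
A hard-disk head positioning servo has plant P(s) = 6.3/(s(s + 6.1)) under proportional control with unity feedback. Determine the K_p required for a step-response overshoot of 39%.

From %OS = 100·exp(−πζ/√(1−ζ²)) = 39%, ζ = −ln(0.39)/√(π²+ln²(0.39)) = 0.2871.
Characteristic equation s² + 6.1s + 6.3K_p = 0 gives ζ = 6.1/(2√(6.3K_p)).
Setting ζ = 0.2871: √(6.3K_p) = 6.1/(2·0.2871) = 10.62, so K_p = 112.9/6.3 = 17.9.

K_p = 17.9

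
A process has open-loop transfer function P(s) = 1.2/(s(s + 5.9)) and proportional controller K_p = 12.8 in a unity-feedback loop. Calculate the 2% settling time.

From 1 + K_pP(s) = 0: s² + 5.9s + 15.36 = 0 ⇒ ω_n = 3.919, ζ = 0.7527.
2% settling time T_s ≈ 4/(ζω_n) = 4/2.95 = 1.36 s.

T_s ≈ 1.36 s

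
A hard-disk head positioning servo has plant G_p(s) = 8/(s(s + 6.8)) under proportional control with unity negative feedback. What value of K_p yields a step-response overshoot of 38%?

K_p = 16.7

From %OS = 100·exp(−πζ/√(1−ζ²)) = 38%, ζ = −ln(0.38)/√(π²+ln²(0.38)) = 0.2943.
Characteristic equation s² + 6.8s + 8K_p = 0 gives ζ = 6.8/(2√(8K_p)).
Setting ζ = 0.2943: √(8K_p) = 6.8/(2·0.2943) = 11.55, so K_p = 133.4/8 = 16.7.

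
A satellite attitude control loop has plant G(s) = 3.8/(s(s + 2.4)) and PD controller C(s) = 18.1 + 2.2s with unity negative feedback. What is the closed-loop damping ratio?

Forward path: (18.1 + 2.2s)·3.8/(s(s+2.4)). The closed-loop characteristic equation is s² + (2.4 + 3.8·2.2)s + 3.8·18.1 = 0.
That is s² + 10.76s + 68.78 = 0, so ω_n = 8.293 rad/s and ζ = 10.76/(2·8.293) = 0.6487.

ζ = 0.649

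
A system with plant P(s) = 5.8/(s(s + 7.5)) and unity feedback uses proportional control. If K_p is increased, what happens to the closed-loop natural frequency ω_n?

increase

ω_n = √(5.8·K_p), which grows with K_p.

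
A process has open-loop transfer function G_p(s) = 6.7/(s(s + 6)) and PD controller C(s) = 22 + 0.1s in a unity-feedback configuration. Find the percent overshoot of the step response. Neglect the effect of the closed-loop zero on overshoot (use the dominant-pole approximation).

40.8%

Forward path: (22 + 0.1s)·6.7/(s(s+6)). The closed-loop characteristic equation is s² + (6 + 6.7·0.1)s + 6.7·22 = 0.
That is s² + 6.67s + 147.4 = 0, so ω_n = 12.14 rad/s and ζ = 6.67/(2·12.14) = 0.2747.
%OS = 100·exp(−πζ/√(1−ζ²)) = 40.8%.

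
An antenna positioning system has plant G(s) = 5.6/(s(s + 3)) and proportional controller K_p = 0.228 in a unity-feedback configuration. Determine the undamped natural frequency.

ω_n = 1.13 rad/s

The closed-loop denominator is s(s+3) + 0.228·5.6 = s² + 3s + 1.277.
So ω_n² = 1.277 ⇒ ω_n = 1.13 rad/s, and ζ = 3/(2ω_n) = 1.33.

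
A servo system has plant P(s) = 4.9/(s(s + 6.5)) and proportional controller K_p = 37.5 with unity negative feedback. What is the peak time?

T_p = 0.239 s

Closed-loop characteristic equation: s² + 6.5s + 183.8 = 0, so ω_n = 13.56 rad/s and ζ = 6.5/(2·13.56) = 0.2398.
Damped frequency ω_d = ω_n√(1−ζ²) = 13.16 rad/s, so peak time T_p = π/ω_d = 0.239 s.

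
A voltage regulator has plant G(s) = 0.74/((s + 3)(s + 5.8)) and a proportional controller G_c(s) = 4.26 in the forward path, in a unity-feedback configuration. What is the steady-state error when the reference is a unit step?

The loop is type 0. Static position error constant K_pos = G_c(0)·G(0) = 4.26·0.04253 = 0.1812.
Steady-state error to a unit step: e_ss = 1/(1+K_pos) = 1/1.181 = 0.847.

0.847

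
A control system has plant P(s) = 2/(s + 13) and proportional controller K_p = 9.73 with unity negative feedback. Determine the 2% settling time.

T_s ≈ 0.123 s

Closed-loop transfer function: T(s) = K_p·P(s)/(1 + K_p·P(s)) = 19.46/(s + 13 + 19.46) = 19.46/(s + 32.46).
Time constant τ = 1/32.46 = 0.03081 s, so the 2% settling time is about 4τ = 0.123 s.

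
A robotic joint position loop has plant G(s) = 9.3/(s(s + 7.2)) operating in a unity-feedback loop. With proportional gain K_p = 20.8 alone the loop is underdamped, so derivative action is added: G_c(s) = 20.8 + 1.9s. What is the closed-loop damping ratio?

ζ = 0.894

Forward path: (20.8 + 1.9s)·9.3/(s(s+7.2)). The closed-loop characteristic equation is s² + (7.2 + 9.3·1.9)s + 9.3·20.8 = 0.
That is s² + 24.87s + 193.4 = 0, so ω_n = 13.91 rad/s and ζ = 24.87/(2·13.91) = 0.8941.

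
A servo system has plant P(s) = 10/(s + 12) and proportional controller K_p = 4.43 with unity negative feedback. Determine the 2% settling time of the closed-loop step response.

Closed-loop transfer function: T(s) = K_p·P(s)/(1 + K_p·P(s)) = 44.3/(s + 12 + 44.3) = 44.3/(s + 56.3).
Time constant τ = 1/56.3 = 0.01776 s, so the 2% settling time is about 4τ = 0.071 s.

T_s ≈ 0.071 s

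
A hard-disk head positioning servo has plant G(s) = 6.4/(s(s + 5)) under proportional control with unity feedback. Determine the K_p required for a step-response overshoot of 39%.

From %OS = 100·exp(−πζ/√(1−ζ²)) = 39%, ζ = −ln(0.39)/√(π²+ln²(0.39)) = 0.2871.
Characteristic equation s² + 5s + 6.4K_p = 0 gives ζ = 5/(2√(6.4K_p)).
Setting ζ = 0.2871: √(6.4K_p) = 5/(2·0.2871) = 8.708, so K_p = 75.82/6.4 = 11.8.

K_p = 11.8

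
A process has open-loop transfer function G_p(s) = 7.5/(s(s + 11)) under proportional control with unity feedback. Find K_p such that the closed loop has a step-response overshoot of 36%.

From %OS = 100·exp(−πζ/√(1−ζ²)) = 36%, ζ = −ln(0.36)/√(π²+ln²(0.36)) = 0.3093.
Characteristic equation s² + 11s + 7.5K_p = 0 gives ζ = 11/(2√(7.5K_p)).
Setting ζ = 0.3093: √(7.5K_p) = 11/(2·0.3093) = 17.78, so K_p = 316.3/7.5 = 42.2.

K_p = 42.2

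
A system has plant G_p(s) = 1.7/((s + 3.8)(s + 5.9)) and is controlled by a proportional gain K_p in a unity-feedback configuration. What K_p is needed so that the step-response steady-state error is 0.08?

Steady-state error for a unit step on this type-0 loop is 1/(1 + K_p·G_p(0)).
G_p(0) = 0.07583. Require 1/(1 + K_p·0.07583) = 0.08, so 1 + 0.07583·K_p = 12.5.
K_p = (12.5 − 1)/0.07583 = 152.

K_p = 152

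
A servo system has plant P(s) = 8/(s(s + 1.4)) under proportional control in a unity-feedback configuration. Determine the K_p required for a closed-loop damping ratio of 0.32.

K_p = 0.598

Closed-loop characteristic equation: s² + 1.4s + K_p·8 = 0.
So ω_n = √(8K_p) and 2ζω_n = 1.4, giving ζ = 1.4/(2√(8K_p)).
Setting ζ = 0.32: √(8K_p) = 1.4/(2·0.32) = 2.188, so K_p = 4.785/8 = 0.598.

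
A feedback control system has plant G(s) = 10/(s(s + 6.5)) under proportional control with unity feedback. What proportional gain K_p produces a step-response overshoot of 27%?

K_p = 7.14

From %OS = 100·exp(−πζ/√(1−ζ²)) = 27%, ζ = −ln(0.27)/√(π²+ln²(0.27)) = 0.3847.
Characteristic equation s² + 6.5s + 10K_p = 0 gives ζ = 6.5/(2√(10K_p)).
Setting ζ = 0.3847: √(10K_p) = 6.5/(2·0.3847) = 8.448, so K_p = 71.37/10 = 7.14.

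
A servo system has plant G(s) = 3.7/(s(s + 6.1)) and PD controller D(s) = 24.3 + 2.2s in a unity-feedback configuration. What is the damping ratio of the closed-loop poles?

Forward path: (24.3 + 2.2s)·3.7/(s(s+6.1)). The closed-loop characteristic equation is s² + (6.1 + 3.7·2.2)s + 3.7·24.3 = 0.
That is s² + 14.24s + 89.91 = 0, so ω_n = 9.482 rad/s and ζ = 14.24/(2·9.482) = 0.7509.

ζ = 0.751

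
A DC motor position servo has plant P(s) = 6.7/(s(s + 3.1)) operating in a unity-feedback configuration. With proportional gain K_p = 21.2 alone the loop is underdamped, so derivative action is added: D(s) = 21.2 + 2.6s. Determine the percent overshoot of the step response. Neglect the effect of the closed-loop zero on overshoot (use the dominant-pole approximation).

0.492%

Forward path: (21.2 + 2.6s)·6.7/(s(s+3.1)). The closed-loop characteristic equation is s² + (3.1 + 6.7·2.6)s + 6.7·21.2 = 0.
That is s² + 20.52s + 142 = 0, so ω_n = 11.92 rad/s and ζ = 20.52/(2·11.92) = 0.8609.
%OS = 100·exp(−πζ/√(1−ζ²)) = 0.492%.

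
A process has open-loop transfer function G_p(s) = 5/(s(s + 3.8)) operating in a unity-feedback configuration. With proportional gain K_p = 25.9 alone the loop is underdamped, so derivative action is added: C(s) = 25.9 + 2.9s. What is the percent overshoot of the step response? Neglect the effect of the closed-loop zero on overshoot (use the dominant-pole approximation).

Forward path: (25.9 + 2.9s)·5/(s(s+3.8)). The closed-loop characteristic equation is s² + (3.8 + 5·2.9)s + 5·25.9 = 0.
That is s² + 18.3s + 129.5 = 0, so ω_n = 11.38 rad/s and ζ = 18.3/(2·11.38) = 0.8041.
%OS = 100·exp(−πζ/√(1−ζ²)) = 1.43%.

1.43%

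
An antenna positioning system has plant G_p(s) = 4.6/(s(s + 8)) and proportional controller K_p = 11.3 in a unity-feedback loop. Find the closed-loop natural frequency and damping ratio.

With unity feedback the closed-loop characteristic equation is s² + 8s + 11.3·4.6 = s² + 8s + 51.98 = 0.
Matching s² + 2ζω_n s + ω_n²: ω_n = √51.98 = 7.21 rad/s and 2ζω_n = 8, so ζ = 8/(2·7.21) = 0.555.

ω_n = 7.21 rad/s, ζ = 0.555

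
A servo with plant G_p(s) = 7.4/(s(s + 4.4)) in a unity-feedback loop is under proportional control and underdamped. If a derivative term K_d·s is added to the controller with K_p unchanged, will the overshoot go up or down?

decrease

The derivative term adds K·K_d to the s-coefficient of the characteristic equation, raising 2ζω_n while ω_n is unchanged; ζ increases, so overshoot decreases.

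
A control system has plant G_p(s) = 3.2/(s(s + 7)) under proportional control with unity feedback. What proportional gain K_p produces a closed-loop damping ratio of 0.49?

Closed-loop characteristic equation: s² + 7s + K_p·3.2 = 0.
So ω_n = √(3.2K_p) and 2ζω_n = 7, giving ζ = 7/(2√(3.2K_p)).
Setting ζ = 0.49: √(3.2K_p) = 7/(2·0.49) = 7.143, so K_p = 51.02/3.2 = 15.9.

K_p = 15.9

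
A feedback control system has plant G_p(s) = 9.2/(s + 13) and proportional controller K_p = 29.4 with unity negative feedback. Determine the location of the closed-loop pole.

s = -283.5

Closed-loop transfer function: T(s) = K_p·G_p(s)/(1 + K_p·G_p(s)) = 270.5/(s + 13 + 270.5) = 270.5/(s + 283.5).
The closed-loop pole is at s = −283.5.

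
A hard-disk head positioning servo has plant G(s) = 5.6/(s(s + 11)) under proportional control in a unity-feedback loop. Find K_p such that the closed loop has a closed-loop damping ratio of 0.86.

Closed-loop characteristic equation: s² + 11s + K_p·5.6 = 0.
So ω_n = √(5.6K_p) and 2ζω_n = 11, giving ζ = 11/(2√(5.6K_p)).
Setting ζ = 0.86: √(5.6K_p) = 11/(2·0.86) = 6.395, so K_p = 40.9/5.6 = 7.3.

K_p = 7.3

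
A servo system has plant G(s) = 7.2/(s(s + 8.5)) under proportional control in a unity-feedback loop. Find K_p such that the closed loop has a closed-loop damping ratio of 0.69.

Closed-loop characteristic equation: s² + 8.5s + K_p·7.2 = 0.
So ω_n = √(7.2K_p) and 2ζω_n = 8.5, giving ζ = 8.5/(2√(7.2K_p)).
Setting ζ = 0.69: √(7.2K_p) = 8.5/(2·0.69) = 6.159, so K_p = 37.94/7.2 = 5.27.

K_p = 5.27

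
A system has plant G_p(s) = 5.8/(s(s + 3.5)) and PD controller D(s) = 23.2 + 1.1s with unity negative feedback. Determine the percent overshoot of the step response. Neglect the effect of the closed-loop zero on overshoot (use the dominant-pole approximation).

Forward path: (23.2 + 1.1s)·5.8/(s(s+3.5)). The closed-loop characteristic equation is s² + (3.5 + 5.8·1.1)s + 5.8·23.2 = 0.
That is s² + 9.88s + 134.6 = 0, so ω_n = 11.6 rad/s and ζ = 9.88/(2·11.6) = 0.4259.
%OS = 100·exp(−πζ/√(1−ζ²)) = 22.8%.

22.8%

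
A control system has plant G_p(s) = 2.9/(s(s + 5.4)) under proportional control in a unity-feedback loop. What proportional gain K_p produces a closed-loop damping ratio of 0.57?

K_p = 7.74

Closed-loop characteristic equation: s² + 5.4s + K_p·2.9 = 0.
So ω_n = √(2.9K_p) and 2ζω_n = 5.4, giving ζ = 5.4/(2√(2.9K_p)).
Setting ζ = 0.57: √(2.9K_p) = 5.4/(2·0.57) = 4.737, so K_p = 22.44/2.9 = 7.74.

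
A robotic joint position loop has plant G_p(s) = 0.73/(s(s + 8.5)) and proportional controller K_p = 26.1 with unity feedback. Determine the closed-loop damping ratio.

1 + K_p·G_p(s) = 0 gives s² + 8.5s + 19.05 = 0.
So ω_n² = 19.05 ⇒ ω_n = 4.365 rad/s, and ζ = 8.5/(2ω_n) = 0.974.

ζ = 0.974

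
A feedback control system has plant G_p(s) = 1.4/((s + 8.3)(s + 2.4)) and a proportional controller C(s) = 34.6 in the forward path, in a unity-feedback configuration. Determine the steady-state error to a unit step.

0.291

The loop is type 0. Static position error constant K_pos = C(0)·G_p(0) = 34.6·0.07028 = 2.432.
Steady-state error to a unit step: e_ss = 1/(1+K_pos) = 1/3.432 = 0.291.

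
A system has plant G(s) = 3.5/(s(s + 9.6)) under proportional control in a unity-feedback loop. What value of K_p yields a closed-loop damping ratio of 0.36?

Closed-loop characteristic equation: s² + 9.6s + K_p·3.5 = 0.
So ω_n = √(3.5K_p) and 2ζω_n = 9.6, giving ζ = 9.6/(2√(3.5K_p)).
Setting ζ = 0.36: √(3.5K_p) = 9.6/(2·0.36) = 13.33, so K_p = 177.8/3.5 = 50.8.

K_p = 50.8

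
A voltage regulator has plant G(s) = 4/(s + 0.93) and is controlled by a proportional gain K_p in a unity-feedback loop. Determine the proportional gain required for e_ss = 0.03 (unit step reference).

The loop is type 0, so e_ss(step) = 1/(1 + K_pos) with K_pos = K_p·G(0).
G(0) = 4.301. Require 1/(1 + K_p·4.301) = 0.03, so 1 + 4.301·K_p = 33.33.
K_p = (33.33 − 1)/4.301 = 7.52.

K_p = 7.52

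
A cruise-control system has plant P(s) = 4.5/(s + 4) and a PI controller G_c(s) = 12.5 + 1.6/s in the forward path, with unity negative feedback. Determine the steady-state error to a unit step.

The open loop G_c(s)P(s) has a pole at the origin (type 1), so the static position error constant is infinite and e_ss = 1/(1+∞) = 0.

0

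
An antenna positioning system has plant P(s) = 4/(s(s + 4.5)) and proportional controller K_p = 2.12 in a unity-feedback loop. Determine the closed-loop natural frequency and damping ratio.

The closed-loop denominator is s(s+4.5) + 2.12·4 = s² + 4.5s + 8.48.
So ω_n² = 8.48 ⇒ ω_n = 2.912 rad/s, and ζ = 4.5/(2ω_n) = 0.773.

ω_n = 2.91 rad/s, ζ = 0.773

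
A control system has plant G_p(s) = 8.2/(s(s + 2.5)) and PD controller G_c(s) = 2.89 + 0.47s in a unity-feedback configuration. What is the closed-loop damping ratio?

Forward path: (2.89 + 0.47s)·8.2/(s(s+2.5)). The closed-loop characteristic equation is s² + (2.5 + 8.2·0.47)s + 8.2·2.89 = 0.
That is s² + 6.354s + 23.7 = 0, so ω_n = 4.868 rad/s and ζ = 6.354/(2·4.868) = 0.6526.

ζ = 0.653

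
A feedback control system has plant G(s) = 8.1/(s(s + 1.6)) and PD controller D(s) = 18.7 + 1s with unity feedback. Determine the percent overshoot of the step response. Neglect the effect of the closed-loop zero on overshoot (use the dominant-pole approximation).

26%

Forward path: (18.7 + 1s)·8.1/(s(s+1.6)). The closed-loop characteristic equation is s² + (1.6 + 8.1·1)s + 8.1·18.7 = 0.
That is s² + 9.7s + 151.5 = 0, so ω_n = 12.31 rad/s and ζ = 9.7/(2·12.31) = 0.3941.
%OS = 100·exp(−πζ/√(1−ζ²)) = 26%.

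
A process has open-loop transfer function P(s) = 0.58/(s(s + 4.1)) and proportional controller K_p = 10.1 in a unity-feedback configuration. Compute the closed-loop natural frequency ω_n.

ω_n = 2.42 rad/s

The closed-loop denominator is s(s+4.1) + 10.1·0.58 = s² + 4.1s + 5.858.
Matching s² + 2ζω_n s + ω_n²: ω_n = √5.858 = 2.42 rad/s and 2ζω_n = 4.1, so ζ = 4.1/(2·2.42) = 0.847.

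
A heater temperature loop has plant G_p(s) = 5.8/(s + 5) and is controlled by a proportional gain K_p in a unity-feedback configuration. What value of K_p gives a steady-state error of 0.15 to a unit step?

The loop is type 0, so e_ss(step) = 1/(1 + K_pos) with K_pos = K_p·G_p(0).
G_p(0) = 1.16. Require 1/(1 + K_p·1.16) = 0.15, so 1 + 1.16·K_p = 6.667.
K_p = (6.667 − 1)/1.16 = 4.89.

K_p = 4.89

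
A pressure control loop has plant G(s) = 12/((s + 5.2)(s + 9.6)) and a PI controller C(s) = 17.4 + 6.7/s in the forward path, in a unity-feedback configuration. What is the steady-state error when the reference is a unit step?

0

The open loop C(s)G(s) has a pole at the origin (type 1), so the static position error constant is infinite and e_ss = 1/(1+∞) = 0.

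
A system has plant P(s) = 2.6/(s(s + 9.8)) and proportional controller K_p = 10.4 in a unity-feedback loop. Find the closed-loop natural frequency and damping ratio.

ω_n = 5.2 rad/s, ζ = 0.942

1 + K_p·P(s) = 0 gives s² + 9.8s + 27.04 = 0.
Matching s² + 2ζω_n s + ω_n²: ω_n = √27.04 = 5.2 rad/s and 2ζω_n = 9.8, so ζ = 9.8/(2·5.2) = 0.942.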